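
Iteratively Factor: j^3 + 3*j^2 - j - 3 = (j - 1)*(j^2 + 4*j + 3) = (j - 1)*(j + 3)*(j + 1)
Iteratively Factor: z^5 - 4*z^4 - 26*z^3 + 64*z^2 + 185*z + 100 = (z + 1)*(z^4 - 5*z^3 - 21*z^2 + 85*z + 100) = (z - 5)*(z + 1)*(z^3 - 21*z - 20) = (z - 5)^2*(z + 1)*(z^2 + 5*z + 4) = (z - 5)^2*(z + 1)^2*(z + 4)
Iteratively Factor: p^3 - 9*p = (p - 3)*(p^2 + 3*p) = (p - 3)*(p + 3)*(p)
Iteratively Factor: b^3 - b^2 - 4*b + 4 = (b + 2)*(b^2 - 3*b + 2) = (b - 1)*(b + 2)*(b - 2)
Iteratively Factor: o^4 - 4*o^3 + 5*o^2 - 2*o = (o - 1)*(o^3 - 3*o^2 + 2*o) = (o - 2)*(o - 1)*(o^2 - o) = o*(o - 2)*(o - 1)*(o - 1)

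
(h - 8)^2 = h^2 - 16*h + 64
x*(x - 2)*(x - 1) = x^3 - 3*x^2 + 2*x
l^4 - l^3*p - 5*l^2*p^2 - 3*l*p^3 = l*(l - 3*p)*(l + p)^2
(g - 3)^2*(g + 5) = g^3 - g^2 - 21*g + 45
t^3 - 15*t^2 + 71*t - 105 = (t - 7)*(t - 5)*(t - 3)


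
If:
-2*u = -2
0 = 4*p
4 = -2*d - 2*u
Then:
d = -3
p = 0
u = 1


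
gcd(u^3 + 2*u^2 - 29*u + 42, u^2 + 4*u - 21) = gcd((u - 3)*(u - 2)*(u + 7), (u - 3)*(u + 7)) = u^2 + 4*u - 21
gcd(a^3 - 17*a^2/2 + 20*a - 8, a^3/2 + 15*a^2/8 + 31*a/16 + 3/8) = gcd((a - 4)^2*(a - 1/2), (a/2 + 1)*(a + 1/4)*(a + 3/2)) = 1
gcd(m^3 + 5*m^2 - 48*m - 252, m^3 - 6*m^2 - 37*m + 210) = m^2 - m - 42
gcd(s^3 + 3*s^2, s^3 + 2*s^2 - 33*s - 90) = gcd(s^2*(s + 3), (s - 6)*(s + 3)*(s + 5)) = s + 3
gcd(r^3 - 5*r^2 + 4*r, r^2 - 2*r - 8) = r - 4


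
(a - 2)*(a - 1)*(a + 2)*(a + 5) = a^4 + 4*a^3 - 9*a^2 - 16*a + 20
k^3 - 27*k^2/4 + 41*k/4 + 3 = (k - 4)*(k - 3)*(k + 1/4)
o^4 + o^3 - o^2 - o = o*(o - 1)*(o + 1)^2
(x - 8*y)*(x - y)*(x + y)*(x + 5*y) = x^4 - 3*x^3*y - 41*x^2*y^2 + 3*x*y^3 + 40*y^4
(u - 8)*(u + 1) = u^2 - 7*u - 8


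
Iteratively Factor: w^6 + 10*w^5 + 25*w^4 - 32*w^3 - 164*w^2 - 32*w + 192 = (w + 4)*(w^5 + 6*w^4 + w^3 - 36*w^2 - 20*w + 48) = (w - 2)*(w + 4)*(w^4 + 8*w^3 + 17*w^2 - 2*w - 24) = (w - 2)*(w + 3)*(w + 4)*(w^3 + 5*w^2 + 2*w - 8) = (w - 2)*(w - 1)*(w + 3)*(w + 4)*(w^2 + 6*w + 8) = (w - 2)*(w - 1)*(w + 3)*(w + 4)^2*(w + 2)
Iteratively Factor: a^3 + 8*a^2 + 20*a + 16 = (a + 2)*(a^2 + 6*a + 8) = (a + 2)*(a + 4)*(a + 2)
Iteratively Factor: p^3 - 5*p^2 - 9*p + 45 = (p + 3)*(p^2 - 8*p + 15) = (p - 3)*(p + 3)*(p - 5)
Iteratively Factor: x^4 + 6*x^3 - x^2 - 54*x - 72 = (x + 2)*(x^3 + 4*x^2 - 9*x - 36) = (x + 2)*(x + 3)*(x^2 + x - 12) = (x - 3)*(x + 2)*(x + 3)*(x + 4)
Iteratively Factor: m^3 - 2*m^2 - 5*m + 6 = (m - 3)*(m^2 + m - 2) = (m - 3)*(m - 1)*(m + 2)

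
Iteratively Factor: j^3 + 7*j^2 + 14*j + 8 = (j + 4)*(j^2 + 3*j + 2) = (j + 2)*(j + 4)*(j + 1)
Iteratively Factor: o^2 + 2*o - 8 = (o + 4)*(o - 2)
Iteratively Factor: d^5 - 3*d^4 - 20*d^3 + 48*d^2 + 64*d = (d + 1)*(d^4 - 4*d^3 - 16*d^2 + 64*d) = (d - 4)*(d + 1)*(d^3 - 16*d) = (d - 4)*(d + 1)*(d + 4)*(d^2 - 4*d) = (d - 4)^2*(d + 1)*(d + 4)*(d)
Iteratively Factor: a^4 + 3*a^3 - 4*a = (a - 1)*(a^3 + 4*a^2 + 4*a) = a*(a - 1)*(a^2 + 4*a + 4) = a*(a - 1)*(a + 2)*(a + 2)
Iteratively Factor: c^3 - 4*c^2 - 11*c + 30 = (c + 3)*(c^2 - 7*c + 10) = (c - 5)*(c + 3)*(c - 2)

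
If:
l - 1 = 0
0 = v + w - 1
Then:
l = 1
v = 1 - w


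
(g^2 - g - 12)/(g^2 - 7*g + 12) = (g + 3)/(g - 3)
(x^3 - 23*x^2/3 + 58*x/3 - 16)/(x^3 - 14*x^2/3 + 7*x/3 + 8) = (x - 2)/(x + 1)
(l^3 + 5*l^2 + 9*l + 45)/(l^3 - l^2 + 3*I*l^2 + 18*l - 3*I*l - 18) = (l^2 + l*(5 + 3*I) + 15*I)/(l^2 + l*(-1 + 6*I) - 6*I)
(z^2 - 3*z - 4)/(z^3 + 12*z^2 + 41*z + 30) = (z - 4)/(z^2 + 11*z + 30)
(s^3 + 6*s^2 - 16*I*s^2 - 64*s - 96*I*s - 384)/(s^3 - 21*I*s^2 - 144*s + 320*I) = (s + 6)/(s - 5*I)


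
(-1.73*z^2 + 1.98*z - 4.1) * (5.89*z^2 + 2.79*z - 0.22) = -10.1897*z^4 + 6.8355*z^3 - 18.2442*z^2 - 11.8746*z + 0.902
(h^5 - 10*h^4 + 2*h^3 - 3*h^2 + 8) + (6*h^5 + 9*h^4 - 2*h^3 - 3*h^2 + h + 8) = 7*h^5 - h^4 - 6*h^2 + h + 16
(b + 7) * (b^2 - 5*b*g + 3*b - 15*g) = b^3 - 5*b^2*g + 10*b^2 - 50*b*g + 21*b - 105*g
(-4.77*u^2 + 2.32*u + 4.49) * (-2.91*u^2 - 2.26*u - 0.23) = 13.8807*u^4 + 4.029*u^3 - 17.212*u^2 - 10.681*u - 1.0327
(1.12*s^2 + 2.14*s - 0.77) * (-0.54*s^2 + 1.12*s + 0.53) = -0.6048*s^4 + 0.0988*s^3 + 3.4062*s^2 + 0.2718*s - 0.4081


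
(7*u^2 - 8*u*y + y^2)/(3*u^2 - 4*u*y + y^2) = (-7*u + y)/(-3*u + y)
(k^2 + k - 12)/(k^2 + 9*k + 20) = (k - 3)/(k + 5)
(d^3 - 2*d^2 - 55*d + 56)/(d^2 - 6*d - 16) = (d^2 + 6*d - 7)/(d + 2)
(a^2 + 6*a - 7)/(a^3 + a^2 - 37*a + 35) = 1/(a - 5)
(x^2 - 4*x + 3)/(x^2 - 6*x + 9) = (x - 1)/(x - 3)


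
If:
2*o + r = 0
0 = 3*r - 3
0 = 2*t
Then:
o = -1/2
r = 1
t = 0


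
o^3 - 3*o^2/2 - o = o*(o - 2)*(o + 1/2)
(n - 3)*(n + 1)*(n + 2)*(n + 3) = n^4 + 3*n^3 - 7*n^2 - 27*n - 18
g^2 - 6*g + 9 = (g - 3)^2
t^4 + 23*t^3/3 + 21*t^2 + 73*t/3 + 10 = (t + 1)*(t + 5/3)*(t + 2)*(t + 3)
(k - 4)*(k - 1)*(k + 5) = k^3 - 21*k + 20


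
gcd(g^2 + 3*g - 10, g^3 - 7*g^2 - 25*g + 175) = g + 5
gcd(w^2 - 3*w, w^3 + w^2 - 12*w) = w^2 - 3*w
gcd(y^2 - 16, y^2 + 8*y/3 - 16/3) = y + 4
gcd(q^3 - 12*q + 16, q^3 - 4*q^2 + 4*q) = q^2 - 4*q + 4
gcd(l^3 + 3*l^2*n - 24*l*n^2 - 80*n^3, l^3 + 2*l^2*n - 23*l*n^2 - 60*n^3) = l^2 - l*n - 20*n^2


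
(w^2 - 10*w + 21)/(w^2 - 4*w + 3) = (w - 7)/(w - 1)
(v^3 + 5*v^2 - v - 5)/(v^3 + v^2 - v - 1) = (v + 5)/(v + 1)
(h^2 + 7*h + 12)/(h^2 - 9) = (h + 4)/(h - 3)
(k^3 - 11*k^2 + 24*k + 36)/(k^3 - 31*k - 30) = (k - 6)/(k + 5)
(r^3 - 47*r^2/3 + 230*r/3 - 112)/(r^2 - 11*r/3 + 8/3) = (r^2 - 13*r + 42)/(r - 1)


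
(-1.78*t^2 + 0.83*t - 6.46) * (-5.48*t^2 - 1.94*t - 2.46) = 9.7544*t^4 - 1.0952*t^3 + 38.1694*t^2 + 10.4906*t + 15.8916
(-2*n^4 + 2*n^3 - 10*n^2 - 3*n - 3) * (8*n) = -16*n^5 + 16*n^4 - 80*n^3 - 24*n^2 - 24*n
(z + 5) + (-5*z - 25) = -4*z - 20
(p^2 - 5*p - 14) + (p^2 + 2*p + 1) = 2*p^2 - 3*p - 13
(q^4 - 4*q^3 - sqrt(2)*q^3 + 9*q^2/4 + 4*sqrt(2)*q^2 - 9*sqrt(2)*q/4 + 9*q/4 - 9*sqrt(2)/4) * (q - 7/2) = q^5 - 15*q^4/2 - sqrt(2)*q^4 + 15*sqrt(2)*q^3/2 + 65*q^3/4 - 65*sqrt(2)*q^2/4 - 45*q^2/8 - 63*q/8 + 45*sqrt(2)*q/8 + 63*sqrt(2)/8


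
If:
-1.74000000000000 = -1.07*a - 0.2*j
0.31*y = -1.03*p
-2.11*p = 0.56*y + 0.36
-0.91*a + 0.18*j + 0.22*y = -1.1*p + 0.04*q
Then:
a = 0.551638349556474 - 0.0213561131873999*q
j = 0.114255205552589*q + 5.74873482987286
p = -1.44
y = 4.80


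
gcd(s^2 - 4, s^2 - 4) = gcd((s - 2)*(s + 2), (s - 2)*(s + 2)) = s^2 - 4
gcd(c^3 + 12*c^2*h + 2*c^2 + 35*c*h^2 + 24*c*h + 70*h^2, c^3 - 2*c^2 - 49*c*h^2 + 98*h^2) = c + 7*h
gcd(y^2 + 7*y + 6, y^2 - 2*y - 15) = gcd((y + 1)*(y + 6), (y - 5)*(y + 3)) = 1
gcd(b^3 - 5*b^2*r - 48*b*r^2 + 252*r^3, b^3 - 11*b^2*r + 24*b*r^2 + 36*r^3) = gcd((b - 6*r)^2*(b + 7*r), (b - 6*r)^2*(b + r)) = b^2 - 12*b*r + 36*r^2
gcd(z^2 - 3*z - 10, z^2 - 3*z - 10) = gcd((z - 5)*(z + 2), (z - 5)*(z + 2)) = z^2 - 3*z - 10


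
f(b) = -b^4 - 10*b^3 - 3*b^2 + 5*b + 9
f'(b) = -4*b^3 - 30*b^2 - 6*b + 5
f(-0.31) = 7.45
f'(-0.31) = 4.10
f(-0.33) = 7.37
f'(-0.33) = 3.86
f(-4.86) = 503.87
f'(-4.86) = -215.26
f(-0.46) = 6.99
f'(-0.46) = 1.80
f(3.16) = -420.41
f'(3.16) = -439.75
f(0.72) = 7.04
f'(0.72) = -16.36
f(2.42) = -172.49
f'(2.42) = -241.90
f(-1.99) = 50.29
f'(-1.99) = -70.34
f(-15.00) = -17616.00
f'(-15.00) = 6845.00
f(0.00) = 9.00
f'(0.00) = 5.00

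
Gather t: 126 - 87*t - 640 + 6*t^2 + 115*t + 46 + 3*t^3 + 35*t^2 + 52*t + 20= 3*t^3 + 41*t^2 + 80*t - 448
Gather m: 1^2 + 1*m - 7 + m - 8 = 2*m - 14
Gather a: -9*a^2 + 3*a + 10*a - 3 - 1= -9*a^2 + 13*a - 4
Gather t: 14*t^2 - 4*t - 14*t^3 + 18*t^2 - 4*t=-14*t^3 + 32*t^2 - 8*t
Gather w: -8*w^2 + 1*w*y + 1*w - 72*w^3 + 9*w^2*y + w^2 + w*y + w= -72*w^3 + w^2*(9*y - 7) + w*(2*y + 2)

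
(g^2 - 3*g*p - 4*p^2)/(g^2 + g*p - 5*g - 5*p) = (g - 4*p)/(g - 5)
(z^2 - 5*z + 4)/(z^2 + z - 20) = (z - 1)/(z + 5)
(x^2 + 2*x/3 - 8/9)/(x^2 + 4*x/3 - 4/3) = (x + 4/3)/(x + 2)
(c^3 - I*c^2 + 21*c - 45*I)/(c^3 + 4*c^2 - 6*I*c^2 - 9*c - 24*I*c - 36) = (c + 5*I)/(c + 4)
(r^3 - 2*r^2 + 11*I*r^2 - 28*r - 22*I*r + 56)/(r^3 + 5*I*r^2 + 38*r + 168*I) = (r - 2)/(r - 6*I)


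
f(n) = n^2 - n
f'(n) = 2*n - 1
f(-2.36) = 7.93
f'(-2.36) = -5.72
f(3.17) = 6.88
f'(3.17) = 5.34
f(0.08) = -0.07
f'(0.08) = -0.84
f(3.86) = 11.04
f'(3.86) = 6.72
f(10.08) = 91.53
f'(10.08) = 19.16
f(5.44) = 24.15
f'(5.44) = 9.88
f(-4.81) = 27.95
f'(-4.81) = -10.62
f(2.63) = 4.29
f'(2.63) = 4.26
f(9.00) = 72.00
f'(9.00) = 17.00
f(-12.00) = 156.00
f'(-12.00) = -25.00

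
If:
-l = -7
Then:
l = 7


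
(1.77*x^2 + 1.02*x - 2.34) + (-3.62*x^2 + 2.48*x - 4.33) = -1.85*x^2 + 3.5*x - 6.67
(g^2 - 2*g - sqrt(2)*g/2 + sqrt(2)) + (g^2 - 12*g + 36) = 2*g^2 - 14*g - sqrt(2)*g/2 + sqrt(2) + 36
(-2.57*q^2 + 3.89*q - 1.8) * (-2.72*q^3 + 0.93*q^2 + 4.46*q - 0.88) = 6.9904*q^5 - 12.9709*q^4 - 2.9485*q^3 + 17.937*q^2 - 11.4512*q + 1.584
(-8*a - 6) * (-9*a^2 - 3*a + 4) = 72*a^3 + 78*a^2 - 14*a - 24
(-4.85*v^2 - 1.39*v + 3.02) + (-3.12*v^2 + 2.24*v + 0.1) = -7.97*v^2 + 0.85*v + 3.12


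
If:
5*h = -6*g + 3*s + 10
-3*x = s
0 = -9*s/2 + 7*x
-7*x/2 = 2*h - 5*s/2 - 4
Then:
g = 0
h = 2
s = 0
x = 0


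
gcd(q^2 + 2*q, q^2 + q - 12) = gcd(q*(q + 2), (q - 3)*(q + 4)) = 1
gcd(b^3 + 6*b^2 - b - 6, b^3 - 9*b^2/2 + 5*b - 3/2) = b - 1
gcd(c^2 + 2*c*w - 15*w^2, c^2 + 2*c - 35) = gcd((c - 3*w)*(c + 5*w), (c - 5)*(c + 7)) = 1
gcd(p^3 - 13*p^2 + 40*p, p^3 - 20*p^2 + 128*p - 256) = p - 8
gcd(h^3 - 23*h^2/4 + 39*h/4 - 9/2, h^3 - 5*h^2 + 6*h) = h^2 - 5*h + 6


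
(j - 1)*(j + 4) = j^2 + 3*j - 4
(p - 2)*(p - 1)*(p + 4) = p^3 + p^2 - 10*p + 8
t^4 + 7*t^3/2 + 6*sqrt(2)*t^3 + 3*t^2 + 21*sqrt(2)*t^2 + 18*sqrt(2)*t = t*(t + 3/2)*(t + 2)*(t + 6*sqrt(2))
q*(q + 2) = q^2 + 2*q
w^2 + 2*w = w*(w + 2)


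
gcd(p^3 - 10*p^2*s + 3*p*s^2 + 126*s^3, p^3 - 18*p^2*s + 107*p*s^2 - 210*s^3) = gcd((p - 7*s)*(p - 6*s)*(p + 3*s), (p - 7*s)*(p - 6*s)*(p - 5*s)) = p^2 - 13*p*s + 42*s^2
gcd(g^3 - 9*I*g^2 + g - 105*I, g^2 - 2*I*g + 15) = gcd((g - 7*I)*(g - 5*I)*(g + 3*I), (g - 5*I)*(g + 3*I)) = g^2 - 2*I*g + 15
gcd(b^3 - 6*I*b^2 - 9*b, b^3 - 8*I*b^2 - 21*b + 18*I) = b^2 - 6*I*b - 9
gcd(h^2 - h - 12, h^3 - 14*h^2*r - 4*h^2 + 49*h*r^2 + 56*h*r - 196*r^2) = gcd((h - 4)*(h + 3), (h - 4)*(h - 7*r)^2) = h - 4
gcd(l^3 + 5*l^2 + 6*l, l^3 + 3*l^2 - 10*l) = l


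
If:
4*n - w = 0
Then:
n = w/4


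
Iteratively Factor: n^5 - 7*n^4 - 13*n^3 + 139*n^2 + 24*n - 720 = (n - 4)*(n^4 - 3*n^3 - 25*n^2 + 39*n + 180) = (n - 4)^2*(n^3 + n^2 - 21*n - 45) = (n - 5)*(n - 4)^2*(n^2 + 6*n + 9) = (n - 5)*(n - 4)^2*(n + 3)*(n + 3)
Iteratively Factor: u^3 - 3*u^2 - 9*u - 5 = (u + 1)*(u^2 - 4*u - 5) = (u + 1)^2*(u - 5)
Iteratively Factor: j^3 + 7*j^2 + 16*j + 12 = (j + 3)*(j^2 + 4*j + 4) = (j + 2)*(j + 3)*(j + 2)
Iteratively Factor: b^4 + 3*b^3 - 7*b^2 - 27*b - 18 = (b + 3)*(b^3 - 7*b - 6) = (b + 1)*(b + 3)*(b^2 - b - 6) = (b - 3)*(b + 1)*(b + 3)*(b + 2)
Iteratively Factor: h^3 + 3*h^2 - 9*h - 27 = (h - 3)*(h^2 + 6*h + 9) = (h - 3)*(h + 3)*(h + 3)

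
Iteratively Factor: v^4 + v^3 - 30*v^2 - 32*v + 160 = (v - 5)*(v^3 + 6*v^2 - 32) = (v - 5)*(v + 4)*(v^2 + 2*v - 8) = (v - 5)*(v - 2)*(v + 4)*(v + 4)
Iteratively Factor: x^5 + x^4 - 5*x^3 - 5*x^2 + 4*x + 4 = (x - 1)*(x^4 + 2*x^3 - 3*x^2 - 8*x - 4) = (x - 2)*(x - 1)*(x^3 + 4*x^2 + 5*x + 2) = (x - 2)*(x - 1)*(x + 2)*(x^2 + 2*x + 1) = (x - 2)*(x - 1)*(x + 1)*(x + 2)*(x + 1)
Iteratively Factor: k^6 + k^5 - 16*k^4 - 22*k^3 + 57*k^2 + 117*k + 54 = (k + 3)*(k^5 - 2*k^4 - 10*k^3 + 8*k^2 + 33*k + 18) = (k - 3)*(k + 3)*(k^4 + k^3 - 7*k^2 - 13*k - 6) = (k - 3)*(k + 1)*(k + 3)*(k^3 - 7*k - 6) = (k - 3)*(k + 1)*(k + 2)*(k + 3)*(k^2 - 2*k - 3) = (k - 3)*(k + 1)^2*(k + 2)*(k + 3)*(k - 3)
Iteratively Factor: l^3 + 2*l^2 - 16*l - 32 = (l + 2)*(l^2 - 16) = (l + 2)*(l + 4)*(l - 4)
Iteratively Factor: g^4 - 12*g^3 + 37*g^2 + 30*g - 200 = (g - 5)*(g^3 - 7*g^2 + 2*g + 40) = (g - 5)^2*(g^2 - 2*g - 8) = (g - 5)^2*(g + 2)*(g - 4)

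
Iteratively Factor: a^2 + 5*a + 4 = (a + 1)*(a + 4)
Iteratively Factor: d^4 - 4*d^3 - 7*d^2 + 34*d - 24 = (d - 4)*(d^3 - 7*d + 6) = (d - 4)*(d - 2)*(d^2 + 2*d - 3) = (d - 4)*(d - 2)*(d - 1)*(d + 3)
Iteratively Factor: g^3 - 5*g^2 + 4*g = (g - 1)*(g^2 - 4*g) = g*(g - 1)*(g - 4)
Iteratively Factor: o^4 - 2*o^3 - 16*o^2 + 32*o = (o)*(o^3 - 2*o^2 - 16*o + 32) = o*(o - 4)*(o^2 + 2*o - 8) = o*(o - 4)*(o - 2)*(o + 4)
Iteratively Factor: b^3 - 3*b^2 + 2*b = (b - 1)*(b^2 - 2*b) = b*(b - 1)*(b - 2)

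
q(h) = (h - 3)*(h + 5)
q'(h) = 2*h + 2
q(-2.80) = -12.76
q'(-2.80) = -3.60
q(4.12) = 10.21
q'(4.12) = 10.24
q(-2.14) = -14.70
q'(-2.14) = -2.28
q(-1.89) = -15.21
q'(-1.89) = -1.78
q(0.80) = -12.76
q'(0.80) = 3.60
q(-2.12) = -14.75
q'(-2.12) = -2.24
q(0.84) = -12.61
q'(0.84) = 3.68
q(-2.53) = -13.66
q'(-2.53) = -3.06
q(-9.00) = 48.00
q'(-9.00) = -16.00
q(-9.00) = 48.00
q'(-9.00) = -16.00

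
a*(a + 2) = a^2 + 2*a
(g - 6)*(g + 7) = g^2 + g - 42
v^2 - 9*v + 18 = (v - 6)*(v - 3)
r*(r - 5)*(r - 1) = r^3 - 6*r^2 + 5*r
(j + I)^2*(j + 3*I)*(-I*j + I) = -I*j^4 + 5*j^3 + I*j^3 - 5*j^2 + 7*I*j^2 - 3*j - 7*I*j + 3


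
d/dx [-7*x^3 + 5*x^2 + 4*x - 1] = -21*x^2 + 10*x + 4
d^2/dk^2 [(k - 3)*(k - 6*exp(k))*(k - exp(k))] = -7*k^2*exp(k) + 24*k*exp(2*k) - 7*k*exp(k) + 6*k - 48*exp(2*k) + 28*exp(k) - 6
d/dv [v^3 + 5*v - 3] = 3*v^2 + 5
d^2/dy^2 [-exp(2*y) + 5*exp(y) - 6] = (5 - 4*exp(y))*exp(y)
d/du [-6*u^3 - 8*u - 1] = -18*u^2 - 8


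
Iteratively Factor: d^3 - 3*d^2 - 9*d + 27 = (d + 3)*(d^2 - 6*d + 9) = (d - 3)*(d + 3)*(d - 3)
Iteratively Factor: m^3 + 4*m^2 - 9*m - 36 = (m - 3)*(m^2 + 7*m + 12) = (m - 3)*(m + 4)*(m + 3)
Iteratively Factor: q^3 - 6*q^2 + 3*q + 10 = (q - 5)*(q^2 - q - 2) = (q - 5)*(q + 1)*(q - 2)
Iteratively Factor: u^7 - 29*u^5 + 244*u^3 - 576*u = (u - 4)*(u^6 + 4*u^5 - 13*u^4 - 52*u^3 + 36*u^2 + 144*u) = (u - 4)*(u + 3)*(u^5 + u^4 - 16*u^3 - 4*u^2 + 48*u) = (u - 4)*(u + 3)*(u + 4)*(u^4 - 3*u^3 - 4*u^2 + 12*u) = u*(u - 4)*(u + 3)*(u + 4)*(u^3 - 3*u^2 - 4*u + 12) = u*(u - 4)*(u + 2)*(u + 3)*(u + 4)*(u^2 - 5*u + 6) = u*(u - 4)*(u - 2)*(u + 2)*(u + 3)*(u + 4)*(u - 3)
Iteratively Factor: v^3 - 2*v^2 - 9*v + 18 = (v - 3)*(v^2 + v - 6) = (v - 3)*(v - 2)*(v + 3)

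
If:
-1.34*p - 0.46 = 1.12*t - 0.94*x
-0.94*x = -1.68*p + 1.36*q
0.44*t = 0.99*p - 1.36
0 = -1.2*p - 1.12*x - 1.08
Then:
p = 0.43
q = 1.52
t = -2.12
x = -1.43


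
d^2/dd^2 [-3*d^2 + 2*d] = -6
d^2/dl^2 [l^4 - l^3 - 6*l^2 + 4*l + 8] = 12*l^2 - 6*l - 12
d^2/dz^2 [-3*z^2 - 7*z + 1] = -6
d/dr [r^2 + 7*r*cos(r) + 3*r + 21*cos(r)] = -7*r*sin(r) + 2*r - 21*sin(r) + 7*cos(r) + 3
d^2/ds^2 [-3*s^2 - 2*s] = -6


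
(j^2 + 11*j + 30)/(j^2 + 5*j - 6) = (j + 5)/(j - 1)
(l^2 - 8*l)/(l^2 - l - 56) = l/(l + 7)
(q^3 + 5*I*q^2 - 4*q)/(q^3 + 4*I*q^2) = (q + I)/q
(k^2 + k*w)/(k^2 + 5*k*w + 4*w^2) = k/(k + 4*w)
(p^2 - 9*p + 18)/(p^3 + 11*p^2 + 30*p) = (p^2 - 9*p + 18)/(p*(p^2 + 11*p + 30))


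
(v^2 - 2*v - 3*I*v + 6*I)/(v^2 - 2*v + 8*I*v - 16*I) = (v - 3*I)/(v + 8*I)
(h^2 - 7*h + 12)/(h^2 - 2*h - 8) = (h - 3)/(h + 2)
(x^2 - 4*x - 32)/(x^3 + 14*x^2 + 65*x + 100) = (x - 8)/(x^2 + 10*x + 25)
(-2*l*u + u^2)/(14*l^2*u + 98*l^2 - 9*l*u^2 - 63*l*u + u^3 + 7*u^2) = u/(-7*l*u - 49*l + u^2 + 7*u)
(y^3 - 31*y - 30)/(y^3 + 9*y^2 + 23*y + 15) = (y - 6)/(y + 3)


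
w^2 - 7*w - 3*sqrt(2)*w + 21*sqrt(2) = (w - 7)*(w - 3*sqrt(2))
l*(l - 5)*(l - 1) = l^3 - 6*l^2 + 5*l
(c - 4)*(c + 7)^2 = c^3 + 10*c^2 - 7*c - 196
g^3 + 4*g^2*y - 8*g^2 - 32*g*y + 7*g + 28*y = (g - 7)*(g - 1)*(g + 4*y)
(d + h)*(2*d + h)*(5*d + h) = 10*d^3 + 17*d^2*h + 8*d*h^2 + h^3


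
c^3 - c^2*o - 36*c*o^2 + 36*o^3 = (c - 6*o)*(c - o)*(c + 6*o)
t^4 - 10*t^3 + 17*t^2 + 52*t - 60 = (t - 6)*(t - 5)*(t - 1)*(t + 2)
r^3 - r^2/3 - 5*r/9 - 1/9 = (r - 1)*(r + 1/3)^2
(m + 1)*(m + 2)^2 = m^3 + 5*m^2 + 8*m + 4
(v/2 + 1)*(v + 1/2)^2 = v^3/2 + 3*v^2/2 + 9*v/8 + 1/4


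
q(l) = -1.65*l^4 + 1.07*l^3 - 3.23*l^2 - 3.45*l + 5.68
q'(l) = -6.6*l^3 + 3.21*l^2 - 6.46*l - 3.45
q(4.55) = -683.28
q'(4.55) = -588.08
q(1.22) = -5.05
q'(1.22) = -18.54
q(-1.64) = -14.01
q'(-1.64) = 44.89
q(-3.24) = -235.27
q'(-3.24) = 275.66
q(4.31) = -552.89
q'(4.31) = -500.08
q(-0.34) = 6.42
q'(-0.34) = -0.62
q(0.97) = -1.19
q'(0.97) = -12.72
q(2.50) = -70.87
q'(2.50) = -102.66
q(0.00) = 5.68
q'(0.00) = -3.45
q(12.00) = -32866.28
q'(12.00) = -11023.53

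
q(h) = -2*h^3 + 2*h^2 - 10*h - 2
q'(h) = -6*h^2 + 4*h - 10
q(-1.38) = 20.86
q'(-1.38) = -26.95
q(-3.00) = 100.00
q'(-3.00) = -76.00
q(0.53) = -7.04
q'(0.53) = -9.57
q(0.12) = -3.17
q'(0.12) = -9.61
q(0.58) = -7.52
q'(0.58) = -9.70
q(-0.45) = 3.09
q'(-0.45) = -13.02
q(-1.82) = 34.88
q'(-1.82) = -37.15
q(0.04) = -2.40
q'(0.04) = -9.85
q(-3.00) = 100.00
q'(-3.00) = -76.00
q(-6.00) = 562.00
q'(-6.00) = -250.00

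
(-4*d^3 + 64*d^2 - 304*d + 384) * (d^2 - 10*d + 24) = -4*d^5 + 104*d^4 - 1040*d^3 + 4960*d^2 - 11136*d + 9216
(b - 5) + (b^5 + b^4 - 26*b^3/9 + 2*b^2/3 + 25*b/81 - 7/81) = b^5 + b^4 - 26*b^3/9 + 2*b^2/3 + 106*b/81 - 412/81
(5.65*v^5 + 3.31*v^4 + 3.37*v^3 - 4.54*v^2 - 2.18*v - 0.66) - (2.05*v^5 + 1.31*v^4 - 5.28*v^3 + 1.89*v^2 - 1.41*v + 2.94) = 3.6*v^5 + 2.0*v^4 + 8.65*v^3 - 6.43*v^2 - 0.77*v - 3.6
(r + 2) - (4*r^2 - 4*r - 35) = -4*r^2 + 5*r + 37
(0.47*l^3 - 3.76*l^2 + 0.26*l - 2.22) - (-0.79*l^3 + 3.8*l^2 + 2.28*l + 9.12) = 1.26*l^3 - 7.56*l^2 - 2.02*l - 11.34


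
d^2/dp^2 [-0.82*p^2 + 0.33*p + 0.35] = -1.64000000000000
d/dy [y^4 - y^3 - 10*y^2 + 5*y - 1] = 4*y^3 - 3*y^2 - 20*y + 5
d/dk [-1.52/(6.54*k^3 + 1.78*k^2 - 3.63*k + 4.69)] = (29.8224*k^2 + 5.4112*k - 5.5176)/(6.54*k^3 + 1.78*k^2 - 3.63*k + 4.69)^2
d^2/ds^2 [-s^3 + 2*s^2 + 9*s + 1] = 4 - 6*s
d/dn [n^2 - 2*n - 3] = 2*n - 2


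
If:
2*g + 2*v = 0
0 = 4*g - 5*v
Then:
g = 0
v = 0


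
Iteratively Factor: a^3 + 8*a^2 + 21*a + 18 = (a + 3)*(a^2 + 5*a + 6) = (a + 2)*(a + 3)*(a + 3)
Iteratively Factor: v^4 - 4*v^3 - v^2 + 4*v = (v - 1)*(v^3 - 3*v^2 - 4*v) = v*(v - 1)*(v^2 - 3*v - 4) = v*(v - 1)*(v + 1)*(v - 4)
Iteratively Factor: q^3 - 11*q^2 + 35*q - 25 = (q - 1)*(q^2 - 10*q + 25) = (q - 5)*(q - 1)*(q - 5)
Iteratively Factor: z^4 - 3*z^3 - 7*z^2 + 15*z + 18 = (z - 3)*(z^3 - 7*z - 6) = (z - 3)^2*(z^2 + 3*z + 2) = (z - 3)^2*(z + 1)*(z + 2)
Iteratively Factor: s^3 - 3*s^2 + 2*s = (s - 1)*(s^2 - 2*s) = s*(s - 1)*(s - 2)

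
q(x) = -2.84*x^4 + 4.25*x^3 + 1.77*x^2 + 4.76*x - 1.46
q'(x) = -11.36*x^3 + 12.75*x^2 + 3.54*x + 4.76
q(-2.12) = -101.46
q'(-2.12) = 162.80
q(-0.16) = -2.20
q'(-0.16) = 4.57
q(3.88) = -351.74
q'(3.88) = -453.11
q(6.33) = -3382.12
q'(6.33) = -2343.26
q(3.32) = -155.66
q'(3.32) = -258.66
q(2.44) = -18.23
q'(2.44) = -75.72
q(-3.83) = -843.60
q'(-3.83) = 816.46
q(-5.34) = -2932.88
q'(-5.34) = 2079.26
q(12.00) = -51235.70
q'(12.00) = -17746.84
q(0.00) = -1.46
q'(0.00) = 4.76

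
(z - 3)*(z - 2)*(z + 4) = z^3 - z^2 - 14*z + 24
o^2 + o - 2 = (o - 1)*(o + 2)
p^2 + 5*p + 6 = (p + 2)*(p + 3)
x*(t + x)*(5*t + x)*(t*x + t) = 5*t^3*x^2 + 5*t^3*x + 6*t^2*x^3 + 6*t^2*x^2 + t*x^4 + t*x^3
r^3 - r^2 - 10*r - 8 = (r - 4)*(r + 1)*(r + 2)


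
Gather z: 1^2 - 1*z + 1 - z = 2 - 2*z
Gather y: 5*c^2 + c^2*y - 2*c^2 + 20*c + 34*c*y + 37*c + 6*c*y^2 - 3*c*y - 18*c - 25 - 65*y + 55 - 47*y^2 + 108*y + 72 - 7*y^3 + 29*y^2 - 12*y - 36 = 3*c^2 + 39*c - 7*y^3 + y^2*(6*c - 18) + y*(c^2 + 31*c + 31) + 66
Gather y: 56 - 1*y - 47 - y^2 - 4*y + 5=-y^2 - 5*y + 14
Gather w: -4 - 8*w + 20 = 16 - 8*w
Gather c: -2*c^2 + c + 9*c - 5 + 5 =-2*c^2 + 10*c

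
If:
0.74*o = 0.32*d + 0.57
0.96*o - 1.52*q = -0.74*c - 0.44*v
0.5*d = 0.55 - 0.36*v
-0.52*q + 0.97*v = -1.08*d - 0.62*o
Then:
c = 6.12776310614148 - 0.193198853739394*v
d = 1.1 - 0.72*v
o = 1.24594594594595 - 0.311351351351351*v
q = 3.77016632016632 - 0.00122661122661123*v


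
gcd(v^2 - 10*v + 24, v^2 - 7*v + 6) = v - 6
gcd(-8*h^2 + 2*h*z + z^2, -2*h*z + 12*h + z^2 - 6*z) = -2*h + z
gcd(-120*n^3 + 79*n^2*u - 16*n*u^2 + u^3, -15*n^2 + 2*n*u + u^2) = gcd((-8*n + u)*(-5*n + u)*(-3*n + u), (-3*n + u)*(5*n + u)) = -3*n + u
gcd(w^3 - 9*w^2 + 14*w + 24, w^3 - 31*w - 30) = w^2 - 5*w - 6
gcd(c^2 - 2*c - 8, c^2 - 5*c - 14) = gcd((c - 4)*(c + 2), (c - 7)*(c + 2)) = c + 2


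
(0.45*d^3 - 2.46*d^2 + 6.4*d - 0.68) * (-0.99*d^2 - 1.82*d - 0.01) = -0.4455*d^5 + 1.6164*d^4 - 1.8633*d^3 - 10.9502*d^2 + 1.1736*d + 0.0068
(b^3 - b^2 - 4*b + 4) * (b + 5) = b^4 + 4*b^3 - 9*b^2 - 16*b + 20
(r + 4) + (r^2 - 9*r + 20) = r^2 - 8*r + 24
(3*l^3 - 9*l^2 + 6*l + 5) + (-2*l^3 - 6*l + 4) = l^3 - 9*l^2 + 9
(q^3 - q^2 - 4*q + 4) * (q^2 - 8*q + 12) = q^5 - 9*q^4 + 16*q^3 + 24*q^2 - 80*q + 48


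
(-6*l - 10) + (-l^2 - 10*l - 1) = -l^2 - 16*l - 11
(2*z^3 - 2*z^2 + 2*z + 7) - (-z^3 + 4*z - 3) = 3*z^3 - 2*z^2 - 2*z + 10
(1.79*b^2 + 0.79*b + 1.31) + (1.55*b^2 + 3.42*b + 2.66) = 3.34*b^2 + 4.21*b + 3.97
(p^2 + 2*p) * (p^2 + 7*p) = p^4 + 9*p^3 + 14*p^2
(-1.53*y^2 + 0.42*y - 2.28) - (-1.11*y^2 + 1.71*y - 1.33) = -0.42*y^2 - 1.29*y - 0.95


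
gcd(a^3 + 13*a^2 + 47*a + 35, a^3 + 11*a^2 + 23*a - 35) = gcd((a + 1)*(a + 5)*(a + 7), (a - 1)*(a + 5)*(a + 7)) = a^2 + 12*a + 35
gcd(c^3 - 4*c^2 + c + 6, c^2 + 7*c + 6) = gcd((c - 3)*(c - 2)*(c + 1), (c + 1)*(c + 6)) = c + 1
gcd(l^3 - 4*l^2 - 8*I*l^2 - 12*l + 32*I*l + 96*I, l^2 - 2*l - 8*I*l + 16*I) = l - 8*I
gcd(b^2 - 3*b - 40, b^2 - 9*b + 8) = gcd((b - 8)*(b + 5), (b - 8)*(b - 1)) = b - 8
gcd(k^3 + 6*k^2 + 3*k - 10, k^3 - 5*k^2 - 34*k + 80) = k + 5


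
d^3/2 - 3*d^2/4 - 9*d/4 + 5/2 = (d/2 + 1)*(d - 5/2)*(d - 1)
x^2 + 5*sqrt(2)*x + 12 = (x + 2*sqrt(2))*(x + 3*sqrt(2))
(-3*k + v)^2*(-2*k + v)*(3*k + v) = -54*k^4 + 45*k^3*v - 3*k^2*v^2 - 5*k*v^3 + v^4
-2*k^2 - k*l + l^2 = (-2*k + l)*(k + l)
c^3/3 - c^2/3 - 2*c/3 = c*(c/3 + 1/3)*(c - 2)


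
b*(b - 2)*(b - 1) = b^3 - 3*b^2 + 2*b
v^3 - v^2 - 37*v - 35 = (v - 7)*(v + 1)*(v + 5)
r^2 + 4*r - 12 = (r - 2)*(r + 6)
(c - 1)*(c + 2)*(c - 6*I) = c^3 + c^2 - 6*I*c^2 - 2*c - 6*I*c + 12*I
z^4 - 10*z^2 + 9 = (z - 3)*(z - 1)*(z + 1)*(z + 3)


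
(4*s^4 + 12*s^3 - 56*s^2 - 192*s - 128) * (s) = 4*s^5 + 12*s^4 - 56*s^3 - 192*s^2 - 128*s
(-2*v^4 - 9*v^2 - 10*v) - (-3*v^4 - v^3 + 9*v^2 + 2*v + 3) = v^4 + v^3 - 18*v^2 - 12*v - 3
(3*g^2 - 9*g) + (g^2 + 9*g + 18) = 4*g^2 + 18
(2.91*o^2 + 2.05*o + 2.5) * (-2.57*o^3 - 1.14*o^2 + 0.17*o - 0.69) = -7.4787*o^5 - 8.5859*o^4 - 8.2673*o^3 - 4.5094*o^2 - 0.9895*o - 1.725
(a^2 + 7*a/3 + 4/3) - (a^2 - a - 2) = 10*a/3 + 10/3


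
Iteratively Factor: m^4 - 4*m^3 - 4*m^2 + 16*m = (m - 2)*(m^3 - 2*m^2 - 8*m) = (m - 4)*(m - 2)*(m^2 + 2*m) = m*(m - 4)*(m - 2)*(m + 2)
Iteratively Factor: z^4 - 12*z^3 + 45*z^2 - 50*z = (z)*(z^3 - 12*z^2 + 45*z - 50) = z*(z - 2)*(z^2 - 10*z + 25) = z*(z - 5)*(z - 2)*(z - 5)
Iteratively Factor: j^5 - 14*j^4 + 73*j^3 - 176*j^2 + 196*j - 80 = (j - 1)*(j^4 - 13*j^3 + 60*j^2 - 116*j + 80) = (j - 2)*(j - 1)*(j^3 - 11*j^2 + 38*j - 40) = (j - 5)*(j - 2)*(j - 1)*(j^2 - 6*j + 8) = (j - 5)*(j - 4)*(j - 2)*(j - 1)*(j - 2)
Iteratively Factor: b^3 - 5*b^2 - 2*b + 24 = (b + 2)*(b^2 - 7*b + 12) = (b - 3)*(b + 2)*(b - 4)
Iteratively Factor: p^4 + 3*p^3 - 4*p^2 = (p)*(p^3 + 3*p^2 - 4*p) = p*(p - 1)*(p^2 + 4*p) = p*(p - 1)*(p + 4)*(p)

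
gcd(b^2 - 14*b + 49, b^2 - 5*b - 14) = b - 7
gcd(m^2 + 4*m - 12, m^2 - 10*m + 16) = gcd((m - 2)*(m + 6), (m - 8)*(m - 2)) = m - 2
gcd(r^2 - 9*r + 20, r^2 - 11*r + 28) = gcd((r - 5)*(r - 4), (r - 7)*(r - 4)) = r - 4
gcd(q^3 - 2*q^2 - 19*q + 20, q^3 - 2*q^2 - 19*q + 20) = q^3 - 2*q^2 - 19*q + 20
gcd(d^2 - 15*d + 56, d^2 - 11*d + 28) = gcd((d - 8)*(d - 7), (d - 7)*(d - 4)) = d - 7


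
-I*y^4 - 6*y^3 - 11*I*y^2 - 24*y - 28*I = (y - 7*I)*(y - 2*I)*(y + 2*I)*(-I*y + 1)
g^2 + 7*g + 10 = (g + 2)*(g + 5)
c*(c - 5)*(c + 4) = c^3 - c^2 - 20*c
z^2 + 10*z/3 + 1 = (z + 1/3)*(z + 3)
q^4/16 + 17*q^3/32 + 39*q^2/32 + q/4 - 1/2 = (q/4 + 1)^2*(q - 1/2)*(q + 1)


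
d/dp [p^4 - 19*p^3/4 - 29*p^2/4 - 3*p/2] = 4*p^3 - 57*p^2/4 - 29*p/2 - 3/2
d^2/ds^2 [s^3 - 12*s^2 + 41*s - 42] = 6*s - 24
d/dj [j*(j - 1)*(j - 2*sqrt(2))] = 3*j^2 - 4*sqrt(2)*j - 2*j + 2*sqrt(2)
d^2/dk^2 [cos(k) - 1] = -cos(k)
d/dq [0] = 0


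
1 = 1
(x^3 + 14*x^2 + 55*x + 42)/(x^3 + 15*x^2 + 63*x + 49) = (x + 6)/(x + 7)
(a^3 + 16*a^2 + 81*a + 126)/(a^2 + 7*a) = a + 9 + 18/a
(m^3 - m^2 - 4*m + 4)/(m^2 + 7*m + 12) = (m^3 - m^2 - 4*m + 4)/(m^2 + 7*m + 12)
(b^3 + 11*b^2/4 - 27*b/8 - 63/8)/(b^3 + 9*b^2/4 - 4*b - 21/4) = (b + 3/2)/(b + 1)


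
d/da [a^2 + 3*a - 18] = 2*a + 3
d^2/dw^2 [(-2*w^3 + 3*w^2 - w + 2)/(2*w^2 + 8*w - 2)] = (-47*w^3 + 39*w^2 + 15*w + 33)/(w^6 + 12*w^5 + 45*w^4 + 40*w^3 - 45*w^2 + 12*w - 1)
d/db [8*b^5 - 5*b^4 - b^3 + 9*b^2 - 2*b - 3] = 40*b^4 - 20*b^3 - 3*b^2 + 18*b - 2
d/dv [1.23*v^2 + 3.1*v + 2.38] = 2.46*v + 3.1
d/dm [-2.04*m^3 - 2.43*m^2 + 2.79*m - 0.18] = -6.12*m^2 - 4.86*m + 2.79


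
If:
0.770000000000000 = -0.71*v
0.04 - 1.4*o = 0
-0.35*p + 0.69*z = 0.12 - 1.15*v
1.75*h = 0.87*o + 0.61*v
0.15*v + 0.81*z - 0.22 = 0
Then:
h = -0.36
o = 0.03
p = -2.97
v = -1.08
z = 0.47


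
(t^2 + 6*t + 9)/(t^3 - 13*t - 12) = (t + 3)/(t^2 - 3*t - 4)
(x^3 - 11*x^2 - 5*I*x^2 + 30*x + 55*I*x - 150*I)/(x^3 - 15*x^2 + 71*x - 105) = (x^2 - x*(6 + 5*I) + 30*I)/(x^2 - 10*x + 21)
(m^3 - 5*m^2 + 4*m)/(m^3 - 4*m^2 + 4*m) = (m^2 - 5*m + 4)/(m^2 - 4*m + 4)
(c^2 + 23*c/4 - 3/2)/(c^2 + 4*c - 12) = (c - 1/4)/(c - 2)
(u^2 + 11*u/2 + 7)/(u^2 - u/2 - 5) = (2*u + 7)/(2*u - 5)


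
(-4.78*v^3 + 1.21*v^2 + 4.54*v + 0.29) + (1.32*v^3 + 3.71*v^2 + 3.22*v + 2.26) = -3.46*v^3 + 4.92*v^2 + 7.76*v + 2.55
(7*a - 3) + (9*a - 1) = 16*a - 4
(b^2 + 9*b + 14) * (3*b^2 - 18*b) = 3*b^4 + 9*b^3 - 120*b^2 - 252*b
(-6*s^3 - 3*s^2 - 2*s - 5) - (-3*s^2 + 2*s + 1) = -6*s^3 - 4*s - 6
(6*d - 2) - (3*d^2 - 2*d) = -3*d^2 + 8*d - 2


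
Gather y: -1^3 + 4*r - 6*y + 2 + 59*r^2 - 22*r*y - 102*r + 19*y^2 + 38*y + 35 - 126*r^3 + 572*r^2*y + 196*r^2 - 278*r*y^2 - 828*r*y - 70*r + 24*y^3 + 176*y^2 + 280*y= -126*r^3 + 255*r^2 - 168*r + 24*y^3 + y^2*(195 - 278*r) + y*(572*r^2 - 850*r + 312) + 36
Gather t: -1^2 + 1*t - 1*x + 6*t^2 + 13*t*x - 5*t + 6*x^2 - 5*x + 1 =6*t^2 + t*(13*x - 4) + 6*x^2 - 6*x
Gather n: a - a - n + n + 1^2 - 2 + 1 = 0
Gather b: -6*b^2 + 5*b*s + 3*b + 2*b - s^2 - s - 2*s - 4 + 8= -6*b^2 + b*(5*s + 5) - s^2 - 3*s + 4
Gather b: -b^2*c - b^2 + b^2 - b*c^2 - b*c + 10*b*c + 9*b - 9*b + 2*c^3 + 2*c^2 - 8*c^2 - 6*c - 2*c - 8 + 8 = -b^2*c + b*(-c^2 + 9*c) + 2*c^3 - 6*c^2 - 8*c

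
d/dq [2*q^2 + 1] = 4*q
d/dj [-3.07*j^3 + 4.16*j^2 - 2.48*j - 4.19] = -9.21*j^2 + 8.32*j - 2.48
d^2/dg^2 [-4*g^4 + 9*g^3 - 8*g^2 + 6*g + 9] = -48*g^2 + 54*g - 16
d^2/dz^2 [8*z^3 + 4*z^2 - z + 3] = 48*z + 8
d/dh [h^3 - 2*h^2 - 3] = h*(3*h - 4)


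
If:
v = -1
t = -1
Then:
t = -1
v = -1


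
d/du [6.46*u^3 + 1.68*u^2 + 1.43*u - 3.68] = 19.38*u^2 + 3.36*u + 1.43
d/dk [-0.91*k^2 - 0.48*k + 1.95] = -1.82*k - 0.48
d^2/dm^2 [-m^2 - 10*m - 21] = -2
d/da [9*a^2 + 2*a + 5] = 18*a + 2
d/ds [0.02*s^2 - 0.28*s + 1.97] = 0.04*s - 0.28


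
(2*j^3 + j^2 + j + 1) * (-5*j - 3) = -10*j^4 - 11*j^3 - 8*j^2 - 8*j - 3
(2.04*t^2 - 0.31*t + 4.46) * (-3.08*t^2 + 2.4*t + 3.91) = -6.2832*t^4 + 5.8508*t^3 - 6.5044*t^2 + 9.4919*t + 17.4386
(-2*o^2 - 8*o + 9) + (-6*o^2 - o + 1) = -8*o^2 - 9*o + 10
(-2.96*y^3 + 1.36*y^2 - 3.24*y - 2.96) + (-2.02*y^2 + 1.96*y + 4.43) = -2.96*y^3 - 0.66*y^2 - 1.28*y + 1.47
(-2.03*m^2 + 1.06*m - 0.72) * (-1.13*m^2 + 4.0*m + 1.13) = 2.2939*m^4 - 9.3178*m^3 + 2.7597*m^2 - 1.6822*m - 0.8136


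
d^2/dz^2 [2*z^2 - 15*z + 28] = 4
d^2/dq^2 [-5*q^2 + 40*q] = -10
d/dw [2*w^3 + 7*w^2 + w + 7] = 6*w^2 + 14*w + 1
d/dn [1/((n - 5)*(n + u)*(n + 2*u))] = (-(n - 5)*(n + u) - (n - 5)*(n + 2*u) - (n + u)*(n + 2*u))/((n - 5)^2*(n + u)^2*(n + 2*u)^2)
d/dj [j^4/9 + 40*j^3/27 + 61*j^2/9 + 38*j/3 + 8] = 4*j^3/9 + 40*j^2/9 + 122*j/9 + 38/3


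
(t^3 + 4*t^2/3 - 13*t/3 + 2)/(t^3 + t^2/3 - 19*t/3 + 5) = (3*t - 2)/(3*t - 5)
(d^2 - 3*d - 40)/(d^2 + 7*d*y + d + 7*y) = (d^2 - 3*d - 40)/(d^2 + 7*d*y + d + 7*y)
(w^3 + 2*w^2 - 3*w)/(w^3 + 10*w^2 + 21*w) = (w - 1)/(w + 7)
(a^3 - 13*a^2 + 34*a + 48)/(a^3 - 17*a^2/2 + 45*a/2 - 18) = 2*(a^3 - 13*a^2 + 34*a + 48)/(2*a^3 - 17*a^2 + 45*a - 36)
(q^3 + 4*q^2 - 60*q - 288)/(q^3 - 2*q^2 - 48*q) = (q + 6)/q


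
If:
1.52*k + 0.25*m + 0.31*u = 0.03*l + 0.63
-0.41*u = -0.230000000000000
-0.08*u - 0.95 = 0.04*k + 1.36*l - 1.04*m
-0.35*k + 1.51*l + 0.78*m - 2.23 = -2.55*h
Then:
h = 1.35184164510147 - 0.78179970499126*m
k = 0.285460424223271 - 0.149294140398376*m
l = 0.769096886482305*m - 0.739923871874573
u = 0.56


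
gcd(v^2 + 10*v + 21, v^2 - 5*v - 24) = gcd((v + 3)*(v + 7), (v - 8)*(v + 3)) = v + 3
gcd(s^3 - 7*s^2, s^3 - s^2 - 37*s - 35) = s - 7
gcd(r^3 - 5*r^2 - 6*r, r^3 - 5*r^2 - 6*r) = r^3 - 5*r^2 - 6*r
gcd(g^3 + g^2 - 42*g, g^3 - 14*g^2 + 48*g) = g^2 - 6*g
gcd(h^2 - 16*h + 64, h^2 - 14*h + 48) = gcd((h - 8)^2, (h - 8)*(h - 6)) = h - 8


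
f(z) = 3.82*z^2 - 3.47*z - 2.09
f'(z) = 7.64*z - 3.47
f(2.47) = 12.64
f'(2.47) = 15.40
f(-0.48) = 0.46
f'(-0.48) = -7.14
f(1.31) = -0.08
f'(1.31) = 6.54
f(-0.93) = 4.44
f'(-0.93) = -10.58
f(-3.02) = 43.23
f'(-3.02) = -26.54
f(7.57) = 190.55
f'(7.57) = 54.36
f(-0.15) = -1.48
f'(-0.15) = -4.62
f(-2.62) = 33.22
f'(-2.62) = -23.49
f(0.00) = -2.09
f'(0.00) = -3.47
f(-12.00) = 589.63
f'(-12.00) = -95.15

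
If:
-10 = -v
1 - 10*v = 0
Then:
No Solution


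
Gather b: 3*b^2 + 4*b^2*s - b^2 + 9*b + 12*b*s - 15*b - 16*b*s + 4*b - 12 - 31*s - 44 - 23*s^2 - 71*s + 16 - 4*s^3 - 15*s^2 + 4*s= b^2*(4*s + 2) + b*(-4*s - 2) - 4*s^3 - 38*s^2 - 98*s - 40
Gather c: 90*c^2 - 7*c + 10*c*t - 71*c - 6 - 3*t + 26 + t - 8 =90*c^2 + c*(10*t - 78) - 2*t + 12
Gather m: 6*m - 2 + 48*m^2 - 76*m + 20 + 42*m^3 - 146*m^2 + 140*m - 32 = 42*m^3 - 98*m^2 + 70*m - 14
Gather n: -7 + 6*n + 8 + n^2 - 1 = n^2 + 6*n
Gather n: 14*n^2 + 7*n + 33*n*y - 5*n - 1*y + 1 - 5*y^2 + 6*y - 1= 14*n^2 + n*(33*y + 2) - 5*y^2 + 5*y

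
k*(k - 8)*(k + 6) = k^3 - 2*k^2 - 48*k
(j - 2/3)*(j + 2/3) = j^2 - 4/9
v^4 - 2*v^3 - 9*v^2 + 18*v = v*(v - 3)*(v - 2)*(v + 3)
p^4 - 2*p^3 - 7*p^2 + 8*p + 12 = (p - 3)*(p - 2)*(p + 1)*(p + 2)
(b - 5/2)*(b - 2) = b^2 - 9*b/2 + 5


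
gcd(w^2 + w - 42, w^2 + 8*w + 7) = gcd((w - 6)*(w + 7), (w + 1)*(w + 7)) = w + 7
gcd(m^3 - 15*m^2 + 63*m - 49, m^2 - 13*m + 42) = m - 7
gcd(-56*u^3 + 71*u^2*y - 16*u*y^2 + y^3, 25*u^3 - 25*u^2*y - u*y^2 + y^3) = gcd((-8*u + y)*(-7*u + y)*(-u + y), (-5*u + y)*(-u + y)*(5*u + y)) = -u + y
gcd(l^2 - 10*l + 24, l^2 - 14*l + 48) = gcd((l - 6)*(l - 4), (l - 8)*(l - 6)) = l - 6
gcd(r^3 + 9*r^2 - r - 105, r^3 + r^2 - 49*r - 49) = r + 7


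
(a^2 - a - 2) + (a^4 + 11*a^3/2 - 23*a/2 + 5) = a^4 + 11*a^3/2 + a^2 - 25*a/2 + 3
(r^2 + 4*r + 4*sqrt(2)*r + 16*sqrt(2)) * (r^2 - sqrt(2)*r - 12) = r^4 + 4*r^3 + 3*sqrt(2)*r^3 - 20*r^2 + 12*sqrt(2)*r^2 - 80*r - 48*sqrt(2)*r - 192*sqrt(2)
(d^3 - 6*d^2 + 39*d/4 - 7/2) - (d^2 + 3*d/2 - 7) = d^3 - 7*d^2 + 33*d/4 + 7/2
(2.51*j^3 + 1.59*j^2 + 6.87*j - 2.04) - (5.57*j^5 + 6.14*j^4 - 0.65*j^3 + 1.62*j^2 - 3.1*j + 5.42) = -5.57*j^5 - 6.14*j^4 + 3.16*j^3 - 0.03*j^2 + 9.97*j - 7.46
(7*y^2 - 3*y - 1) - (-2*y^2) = 9*y^2 - 3*y - 1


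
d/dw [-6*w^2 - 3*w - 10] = -12*w - 3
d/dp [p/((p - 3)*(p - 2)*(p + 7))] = 2*(-p^3 - p^2 + 21)/(p^6 + 4*p^5 - 54*p^4 - 32*p^3 + 1009*p^2 - 2436*p + 1764)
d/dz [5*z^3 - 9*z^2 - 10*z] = 15*z^2 - 18*z - 10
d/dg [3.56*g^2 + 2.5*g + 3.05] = 7.12*g + 2.5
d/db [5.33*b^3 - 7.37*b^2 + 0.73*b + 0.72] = 15.99*b^2 - 14.74*b + 0.73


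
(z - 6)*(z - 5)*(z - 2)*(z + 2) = z^4 - 11*z^3 + 26*z^2 + 44*z - 120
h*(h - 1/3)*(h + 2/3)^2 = h^4 + h^3 - 4*h/27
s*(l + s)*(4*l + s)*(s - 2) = 4*l^2*s^2 - 8*l^2*s + 5*l*s^3 - 10*l*s^2 + s^4 - 2*s^3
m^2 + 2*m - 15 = (m - 3)*(m + 5)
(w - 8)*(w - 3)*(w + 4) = w^3 - 7*w^2 - 20*w + 96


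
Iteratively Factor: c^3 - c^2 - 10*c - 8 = (c - 4)*(c^2 + 3*c + 2) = (c - 4)*(c + 2)*(c + 1)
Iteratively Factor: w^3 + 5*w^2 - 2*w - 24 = (w + 3)*(w^2 + 2*w - 8) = (w + 3)*(w + 4)*(w - 2)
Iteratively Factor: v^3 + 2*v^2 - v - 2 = (v + 1)*(v^2 + v - 2) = (v + 1)*(v + 2)*(v - 1)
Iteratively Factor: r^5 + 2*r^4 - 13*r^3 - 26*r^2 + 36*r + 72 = (r - 3)*(r^4 + 5*r^3 + 2*r^2 - 20*r - 24) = (r - 3)*(r - 2)*(r^3 + 7*r^2 + 16*r + 12) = (r - 3)*(r - 2)*(r + 2)*(r^2 + 5*r + 6) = (r - 3)*(r - 2)*(r + 2)*(r + 3)*(r + 2)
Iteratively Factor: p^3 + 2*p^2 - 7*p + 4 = (p + 4)*(p^2 - 2*p + 1) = (p - 1)*(p + 4)*(p - 1)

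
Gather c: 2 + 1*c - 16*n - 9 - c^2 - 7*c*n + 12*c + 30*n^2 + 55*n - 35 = -c^2 + c*(13 - 7*n) + 30*n^2 + 39*n - 42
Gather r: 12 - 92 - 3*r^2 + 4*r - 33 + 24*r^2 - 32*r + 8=21*r^2 - 28*r - 105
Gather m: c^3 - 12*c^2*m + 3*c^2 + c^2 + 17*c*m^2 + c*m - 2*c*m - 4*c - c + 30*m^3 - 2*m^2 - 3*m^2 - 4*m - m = c^3 + 4*c^2 - 5*c + 30*m^3 + m^2*(17*c - 5) + m*(-12*c^2 - c - 5)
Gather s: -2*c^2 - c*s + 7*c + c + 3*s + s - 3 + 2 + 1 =-2*c^2 + 8*c + s*(4 - c)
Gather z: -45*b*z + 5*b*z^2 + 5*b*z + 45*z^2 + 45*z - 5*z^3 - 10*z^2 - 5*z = -5*z^3 + z^2*(5*b + 35) + z*(40 - 40*b)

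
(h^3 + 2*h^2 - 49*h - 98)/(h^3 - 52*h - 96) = (h^2 - 49)/(h^2 - 2*h - 48)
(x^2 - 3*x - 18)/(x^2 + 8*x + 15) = (x - 6)/(x + 5)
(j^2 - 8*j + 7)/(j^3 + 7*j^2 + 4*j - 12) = (j - 7)/(j^2 + 8*j + 12)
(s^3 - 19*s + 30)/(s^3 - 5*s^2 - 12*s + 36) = (s^2 + 2*s - 15)/(s^2 - 3*s - 18)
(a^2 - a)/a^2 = (a - 1)/a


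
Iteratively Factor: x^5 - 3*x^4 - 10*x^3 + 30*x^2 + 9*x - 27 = (x - 3)*(x^4 - 10*x^2 + 9) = (x - 3)*(x + 3)*(x^3 - 3*x^2 - x + 3) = (x - 3)^2*(x + 3)*(x^2 - 1) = (x - 3)^2*(x - 1)*(x + 3)*(x + 1)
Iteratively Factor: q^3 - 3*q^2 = (q - 3)*(q^2) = q*(q - 3)*(q)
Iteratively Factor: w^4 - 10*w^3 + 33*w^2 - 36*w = (w - 3)*(w^3 - 7*w^2 + 12*w) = (w - 4)*(w - 3)*(w^2 - 3*w) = w*(w - 4)*(w - 3)*(w - 3)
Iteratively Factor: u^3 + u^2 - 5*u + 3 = (u - 1)*(u^2 + 2*u - 3) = (u - 1)*(u + 3)*(u - 1)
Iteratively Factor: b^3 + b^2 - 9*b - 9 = (b + 1)*(b^2 - 9) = (b + 1)*(b + 3)*(b - 3)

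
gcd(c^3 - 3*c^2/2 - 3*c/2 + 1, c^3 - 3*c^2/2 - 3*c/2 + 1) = c^3 - 3*c^2/2 - 3*c/2 + 1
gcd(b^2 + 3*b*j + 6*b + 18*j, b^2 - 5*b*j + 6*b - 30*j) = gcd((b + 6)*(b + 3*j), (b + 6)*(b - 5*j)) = b + 6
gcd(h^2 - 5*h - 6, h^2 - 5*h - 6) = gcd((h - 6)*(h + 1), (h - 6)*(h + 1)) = h^2 - 5*h - 6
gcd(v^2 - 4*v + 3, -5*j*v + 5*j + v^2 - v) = v - 1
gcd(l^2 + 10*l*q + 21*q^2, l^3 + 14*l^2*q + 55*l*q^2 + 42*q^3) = l + 7*q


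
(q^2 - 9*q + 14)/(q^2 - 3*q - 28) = (q - 2)/(q + 4)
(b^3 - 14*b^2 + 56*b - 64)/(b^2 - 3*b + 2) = (b^2 - 12*b + 32)/(b - 1)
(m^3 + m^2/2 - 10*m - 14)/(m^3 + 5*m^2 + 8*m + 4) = (m - 7/2)/(m + 1)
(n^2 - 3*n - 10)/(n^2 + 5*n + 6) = (n - 5)/(n + 3)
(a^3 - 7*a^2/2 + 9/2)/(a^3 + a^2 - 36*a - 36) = (2*a^2 - 9*a + 9)/(2*(a^2 - 36))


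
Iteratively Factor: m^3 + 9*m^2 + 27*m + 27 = (m + 3)*(m^2 + 6*m + 9) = (m + 3)^2*(m + 3)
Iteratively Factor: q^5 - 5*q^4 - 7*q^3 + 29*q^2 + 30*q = (q + 1)*(q^4 - 6*q^3 - q^2 + 30*q) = (q - 5)*(q + 1)*(q^3 - q^2 - 6*q) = (q - 5)*(q - 3)*(q + 1)*(q^2 + 2*q) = (q - 5)*(q - 3)*(q + 1)*(q + 2)*(q)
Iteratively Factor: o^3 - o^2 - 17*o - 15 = (o + 3)*(o^2 - 4*o - 5) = (o + 1)*(o + 3)*(o - 5)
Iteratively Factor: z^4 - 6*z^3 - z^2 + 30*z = (z - 3)*(z^3 - 3*z^2 - 10*z) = (z - 3)*(z + 2)*(z^2 - 5*z) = z*(z - 3)*(z + 2)*(z - 5)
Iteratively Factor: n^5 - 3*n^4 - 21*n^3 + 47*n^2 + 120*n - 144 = (n - 4)*(n^4 + n^3 - 17*n^2 - 21*n + 36) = (n - 4)^2*(n^3 + 5*n^2 + 3*n - 9) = (n - 4)^2*(n + 3)*(n^2 + 2*n - 3) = (n - 4)^2*(n - 1)*(n + 3)*(n + 3)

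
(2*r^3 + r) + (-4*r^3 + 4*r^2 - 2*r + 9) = -2*r^3 + 4*r^2 - r + 9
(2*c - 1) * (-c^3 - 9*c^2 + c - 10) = -2*c^4 - 17*c^3 + 11*c^2 - 21*c + 10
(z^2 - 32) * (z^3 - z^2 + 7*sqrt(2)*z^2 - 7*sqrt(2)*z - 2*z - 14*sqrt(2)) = z^5 - z^4 + 7*sqrt(2)*z^4 - 34*z^3 - 7*sqrt(2)*z^3 - 238*sqrt(2)*z^2 + 32*z^2 + 64*z + 224*sqrt(2)*z + 448*sqrt(2)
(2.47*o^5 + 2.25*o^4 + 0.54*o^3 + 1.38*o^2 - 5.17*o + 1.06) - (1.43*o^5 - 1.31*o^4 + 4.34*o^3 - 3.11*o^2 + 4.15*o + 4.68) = 1.04*o^5 + 3.56*o^4 - 3.8*o^3 + 4.49*o^2 - 9.32*o - 3.62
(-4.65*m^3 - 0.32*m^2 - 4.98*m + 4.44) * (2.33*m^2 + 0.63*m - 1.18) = -10.8345*m^5 - 3.6751*m^4 - 6.318*m^3 + 7.5854*m^2 + 8.6736*m - 5.2392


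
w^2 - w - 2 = (w - 2)*(w + 1)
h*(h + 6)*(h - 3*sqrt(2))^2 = h^4 - 6*sqrt(2)*h^3 + 6*h^3 - 36*sqrt(2)*h^2 + 18*h^2 + 108*h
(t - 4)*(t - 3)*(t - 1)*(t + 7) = t^4 - t^3 - 37*t^2 + 121*t - 84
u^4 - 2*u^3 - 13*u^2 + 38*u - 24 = (u - 3)*(u - 2)*(u - 1)*(u + 4)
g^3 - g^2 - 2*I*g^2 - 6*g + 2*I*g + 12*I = (g - 3)*(g + 2)*(g - 2*I)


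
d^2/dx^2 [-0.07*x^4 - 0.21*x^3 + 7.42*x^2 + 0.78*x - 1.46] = -0.84*x^2 - 1.26*x + 14.84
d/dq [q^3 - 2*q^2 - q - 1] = 3*q^2 - 4*q - 1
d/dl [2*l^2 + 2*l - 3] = 4*l + 2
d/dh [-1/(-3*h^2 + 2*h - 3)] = 2*(1 - 3*h)/(3*h^2 - 2*h + 3)^2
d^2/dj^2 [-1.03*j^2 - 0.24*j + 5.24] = -2.06000000000000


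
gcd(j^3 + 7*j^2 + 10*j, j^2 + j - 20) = j + 5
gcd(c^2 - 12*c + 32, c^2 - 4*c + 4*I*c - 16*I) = c - 4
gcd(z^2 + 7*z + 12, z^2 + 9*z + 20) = z + 4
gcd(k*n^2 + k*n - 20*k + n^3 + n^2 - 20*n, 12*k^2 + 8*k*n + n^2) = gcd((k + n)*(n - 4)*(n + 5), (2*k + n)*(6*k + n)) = 1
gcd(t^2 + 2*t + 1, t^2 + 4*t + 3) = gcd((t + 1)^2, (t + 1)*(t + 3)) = t + 1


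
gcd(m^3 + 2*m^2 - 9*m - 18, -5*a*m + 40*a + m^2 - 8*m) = 1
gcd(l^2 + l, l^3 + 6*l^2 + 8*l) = l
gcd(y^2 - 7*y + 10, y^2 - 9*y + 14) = y - 2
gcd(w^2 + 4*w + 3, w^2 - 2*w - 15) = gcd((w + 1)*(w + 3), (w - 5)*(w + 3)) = w + 3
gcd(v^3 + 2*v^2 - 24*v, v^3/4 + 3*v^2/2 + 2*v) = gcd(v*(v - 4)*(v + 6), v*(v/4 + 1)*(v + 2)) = v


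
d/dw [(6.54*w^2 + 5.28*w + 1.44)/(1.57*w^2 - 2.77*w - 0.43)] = (-26.4054*w^2 - 10.146*w + 1.7184)/(2.4649*w^4 - 8.6978*w^3 + 6.3227*w^2 + 2.3822*w + 0.1849)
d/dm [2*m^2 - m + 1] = 4*m - 1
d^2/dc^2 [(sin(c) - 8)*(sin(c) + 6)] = 2*sin(c) + 2*cos(2*c)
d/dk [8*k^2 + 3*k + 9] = 16*k + 3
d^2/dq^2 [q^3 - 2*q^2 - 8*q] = 6*q - 4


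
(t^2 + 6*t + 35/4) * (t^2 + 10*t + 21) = t^4 + 16*t^3 + 359*t^2/4 + 427*t/2 + 735/4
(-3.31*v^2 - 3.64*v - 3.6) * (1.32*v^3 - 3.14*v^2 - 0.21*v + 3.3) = -4.3692*v^5 + 5.5886*v^4 + 7.3727*v^3 + 1.1454*v^2 - 11.256*v - 11.88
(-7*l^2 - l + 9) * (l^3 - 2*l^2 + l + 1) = -7*l^5 + 13*l^4 + 4*l^3 - 26*l^2 + 8*l + 9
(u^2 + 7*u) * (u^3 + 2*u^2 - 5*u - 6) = u^5 + 9*u^4 + 9*u^3 - 41*u^2 - 42*u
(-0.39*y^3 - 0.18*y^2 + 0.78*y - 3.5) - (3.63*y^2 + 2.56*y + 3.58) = -0.39*y^3 - 3.81*y^2 - 1.78*y - 7.08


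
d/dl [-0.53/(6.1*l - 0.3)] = 3.233/(6.1*l - 0.3)^2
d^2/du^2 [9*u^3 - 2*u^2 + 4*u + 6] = 54*u - 4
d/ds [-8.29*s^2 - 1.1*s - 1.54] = -16.58*s - 1.1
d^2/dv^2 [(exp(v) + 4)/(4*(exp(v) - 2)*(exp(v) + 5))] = (exp(4*v) + 13*exp(3*v) + 96*exp(2*v) + 226*exp(v) + 220)*exp(v)/(4*(exp(6*v) + 9*exp(5*v) - 3*exp(4*v) - 153*exp(3*v) + 30*exp(2*v) + 900*exp(v) - 1000))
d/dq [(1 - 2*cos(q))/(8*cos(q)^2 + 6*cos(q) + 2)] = (-8*cos(q)^2 + 8*cos(q) + 5)*sin(q)/(2*(-4*sin(q)^2 + 3*cos(q) + 5)^2)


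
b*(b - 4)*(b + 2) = b^3 - 2*b^2 - 8*b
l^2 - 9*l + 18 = (l - 6)*(l - 3)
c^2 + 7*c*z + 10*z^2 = (c + 2*z)*(c + 5*z)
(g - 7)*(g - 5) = g^2 - 12*g + 35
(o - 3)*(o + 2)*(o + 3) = o^3 + 2*o^2 - 9*o - 18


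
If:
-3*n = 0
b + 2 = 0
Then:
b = -2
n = 0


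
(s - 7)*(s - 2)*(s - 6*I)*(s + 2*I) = s^4 - 9*s^3 - 4*I*s^3 + 26*s^2 + 36*I*s^2 - 108*s - 56*I*s + 168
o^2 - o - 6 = (o - 3)*(o + 2)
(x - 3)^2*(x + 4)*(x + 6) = x^4 + 4*x^3 - 27*x^2 - 54*x + 216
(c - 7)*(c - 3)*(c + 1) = c^3 - 9*c^2 + 11*c + 21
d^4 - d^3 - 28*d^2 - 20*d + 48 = (d - 6)*(d - 1)*(d + 2)*(d + 4)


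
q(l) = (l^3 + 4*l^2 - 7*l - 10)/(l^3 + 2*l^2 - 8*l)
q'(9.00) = -0.02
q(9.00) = 1.20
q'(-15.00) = -0.01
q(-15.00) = 0.85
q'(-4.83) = -1.14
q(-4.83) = -0.16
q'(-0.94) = -1.49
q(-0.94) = -0.08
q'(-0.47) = -5.72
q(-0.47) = -1.45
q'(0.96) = -1.39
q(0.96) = 2.45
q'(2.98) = -0.16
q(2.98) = 1.53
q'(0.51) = -4.84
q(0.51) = 3.62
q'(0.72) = -2.44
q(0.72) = 2.90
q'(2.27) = -0.26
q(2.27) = 1.67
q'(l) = (-3*l^2 - 4*l + 8)*(l^3 + 4*l^2 - 7*l - 10)/(l^3 + 2*l^2 - 8*l)^2 + (3*l^2 + 8*l - 7)/(l^3 + 2*l^2 - 8*l) = 2*(-l^2 - 5*l - 10)/(l^2*(l^2 + 8*l + 16))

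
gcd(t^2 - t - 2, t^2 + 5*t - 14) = t - 2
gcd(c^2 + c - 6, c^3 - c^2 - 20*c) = 1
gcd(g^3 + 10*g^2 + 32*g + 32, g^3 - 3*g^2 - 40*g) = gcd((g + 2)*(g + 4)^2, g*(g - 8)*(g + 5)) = 1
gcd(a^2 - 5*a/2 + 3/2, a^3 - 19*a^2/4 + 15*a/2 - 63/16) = a - 3/2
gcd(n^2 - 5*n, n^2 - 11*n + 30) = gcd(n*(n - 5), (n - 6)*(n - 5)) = n - 5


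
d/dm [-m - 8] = -1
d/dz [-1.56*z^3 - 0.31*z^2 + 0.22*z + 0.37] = -4.68*z^2 - 0.62*z + 0.22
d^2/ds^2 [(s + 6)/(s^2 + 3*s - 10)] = 2*(-3*(s + 3)*(s^2 + 3*s - 10) + (s + 6)*(2*s + 3)^2)/(s^2 + 3*s - 10)^3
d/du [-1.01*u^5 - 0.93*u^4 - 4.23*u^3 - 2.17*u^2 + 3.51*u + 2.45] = -5.05*u^4 - 3.72*u^3 - 12.69*u^2 - 4.34*u + 3.51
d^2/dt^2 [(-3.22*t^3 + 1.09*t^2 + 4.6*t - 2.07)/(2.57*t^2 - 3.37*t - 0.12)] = (5.6843418860808e-14*t^4 + 4.52130999999993*t^3 - 87.82893*t^2 + 115.80201*t - 51.98343)/(16.974593*t^6 - 66.775539*t^5 + 85.183935*t^4 - 32.036905*t^3 - 3.97746*t^2 - 0.145584*t - 0.001728)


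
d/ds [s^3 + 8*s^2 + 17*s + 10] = 3*s^2 + 16*s + 17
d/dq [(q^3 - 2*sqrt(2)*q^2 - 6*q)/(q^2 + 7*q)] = (q^2 + 14*q - 14*sqrt(2) + 6)/(q^2 + 14*q + 49)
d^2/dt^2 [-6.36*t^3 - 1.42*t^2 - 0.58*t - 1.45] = -38.16*t - 2.84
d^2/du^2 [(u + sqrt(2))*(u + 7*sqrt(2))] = 2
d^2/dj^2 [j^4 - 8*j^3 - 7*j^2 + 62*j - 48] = 12*j^2 - 48*j - 14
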